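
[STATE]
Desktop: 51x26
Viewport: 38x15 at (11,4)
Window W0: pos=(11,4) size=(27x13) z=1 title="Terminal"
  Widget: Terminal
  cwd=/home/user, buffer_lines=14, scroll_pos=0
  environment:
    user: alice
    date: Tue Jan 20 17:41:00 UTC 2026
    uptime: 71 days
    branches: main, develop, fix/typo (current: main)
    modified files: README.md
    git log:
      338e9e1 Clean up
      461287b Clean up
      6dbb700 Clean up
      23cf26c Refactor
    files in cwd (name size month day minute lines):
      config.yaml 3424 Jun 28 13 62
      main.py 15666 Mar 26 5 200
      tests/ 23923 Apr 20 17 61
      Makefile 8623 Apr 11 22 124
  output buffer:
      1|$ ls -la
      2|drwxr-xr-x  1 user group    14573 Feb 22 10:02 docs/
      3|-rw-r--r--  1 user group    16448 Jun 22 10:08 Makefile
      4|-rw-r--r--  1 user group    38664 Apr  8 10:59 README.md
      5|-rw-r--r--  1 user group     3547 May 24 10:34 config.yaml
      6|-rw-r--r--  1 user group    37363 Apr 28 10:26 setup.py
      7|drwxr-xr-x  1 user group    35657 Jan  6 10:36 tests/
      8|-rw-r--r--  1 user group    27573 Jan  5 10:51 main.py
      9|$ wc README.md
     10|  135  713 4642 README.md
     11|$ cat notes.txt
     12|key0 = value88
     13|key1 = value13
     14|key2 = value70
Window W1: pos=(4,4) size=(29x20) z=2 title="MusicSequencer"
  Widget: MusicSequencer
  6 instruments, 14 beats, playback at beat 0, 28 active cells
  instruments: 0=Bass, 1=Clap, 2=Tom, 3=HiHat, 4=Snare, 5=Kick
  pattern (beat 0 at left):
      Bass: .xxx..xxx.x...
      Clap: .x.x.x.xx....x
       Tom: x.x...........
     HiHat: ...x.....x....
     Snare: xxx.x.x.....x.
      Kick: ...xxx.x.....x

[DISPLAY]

━━━━━━━━━━━━━━━━━━━━━┓━━━━┓           
Sequencer            ┃    ┃           
─────────────────────┨────┨           
▼1234567890123       ┃    ┃           
·███··███·█···       ┃oup ┃           
·█·█·█·██····█       ┃oup ┃           
█·█···········       ┃oup ┃           
···█·····█····       ┃oup ┃           
███·█·█·····█·       ┃oup ┃           
···███·█·····█       ┃oup ┃           
                     ┃oup ┃           
                     ┃    ┃           
                     ┃━━━━┛           
                     ┃                
                     ┃                


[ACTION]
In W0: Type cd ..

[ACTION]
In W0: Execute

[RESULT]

━━━━━━━━━━━━━━━━━━━━━┓━━━━┓           
Sequencer            ┃    ┃           
─────────────────────┨────┨           
▼1234567890123       ┃    ┃           
·███··███·█···       ┃E.md┃           
·█·█·█·██····█       ┃    ┃           
█·█···········       ┃    ┃           
···█·····█····       ┃    ┃           
███·█·█·····█·       ┃    ┃           
···███·█·····█       ┃    ┃           
                     ┃    ┃           
                     ┃    ┃           
                     ┃━━━━┛           
                     ┃                
                     ┃                


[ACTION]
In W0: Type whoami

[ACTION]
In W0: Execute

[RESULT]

━━━━━━━━━━━━━━━━━━━━━┓━━━━┓           
Sequencer            ┃    ┃           
─────────────────────┨────┨           
▼1234567890123       ┃    ┃           
·███··███·█···       ┃    ┃           
·█·█·█·██····█       ┃    ┃           
█·█···········       ┃    ┃           
···█·····█····       ┃    ┃           
███·█·█·····█·       ┃    ┃           
···███·█·····█       ┃    ┃           
                     ┃    ┃           
                     ┃    ┃           
                     ┃━━━━┛           
                     ┃                
                     ┃                


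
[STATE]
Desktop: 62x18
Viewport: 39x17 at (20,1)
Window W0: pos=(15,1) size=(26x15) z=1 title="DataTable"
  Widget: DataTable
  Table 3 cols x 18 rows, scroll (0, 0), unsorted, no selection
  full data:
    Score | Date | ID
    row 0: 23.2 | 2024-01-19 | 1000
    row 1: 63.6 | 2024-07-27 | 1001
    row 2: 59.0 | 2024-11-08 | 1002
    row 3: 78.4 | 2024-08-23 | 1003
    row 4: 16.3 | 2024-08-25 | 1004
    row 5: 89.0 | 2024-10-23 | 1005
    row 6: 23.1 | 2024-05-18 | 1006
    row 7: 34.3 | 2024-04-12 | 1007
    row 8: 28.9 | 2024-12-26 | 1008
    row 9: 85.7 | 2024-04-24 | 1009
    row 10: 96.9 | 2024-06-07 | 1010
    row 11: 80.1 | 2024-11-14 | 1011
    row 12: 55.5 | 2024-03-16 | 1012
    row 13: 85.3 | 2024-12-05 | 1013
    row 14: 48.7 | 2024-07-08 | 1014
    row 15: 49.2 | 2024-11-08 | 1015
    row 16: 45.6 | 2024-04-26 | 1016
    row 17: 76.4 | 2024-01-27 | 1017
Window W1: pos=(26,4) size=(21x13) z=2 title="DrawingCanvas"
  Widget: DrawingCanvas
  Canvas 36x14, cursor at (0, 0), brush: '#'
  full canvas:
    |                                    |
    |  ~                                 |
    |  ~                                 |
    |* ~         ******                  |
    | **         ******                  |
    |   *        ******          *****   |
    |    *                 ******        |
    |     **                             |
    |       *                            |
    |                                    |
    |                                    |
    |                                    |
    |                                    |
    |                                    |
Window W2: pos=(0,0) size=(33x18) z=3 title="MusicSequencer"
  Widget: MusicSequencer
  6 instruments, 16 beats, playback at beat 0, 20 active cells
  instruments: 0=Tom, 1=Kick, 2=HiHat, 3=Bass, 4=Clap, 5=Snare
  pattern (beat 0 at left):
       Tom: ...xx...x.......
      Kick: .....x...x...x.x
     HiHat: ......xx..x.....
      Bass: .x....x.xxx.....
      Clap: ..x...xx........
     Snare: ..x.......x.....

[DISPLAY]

            ┃━━━━━━━┓                  
────────────┨       ┃                  
345         ┃───────┨                  
···         ┃━━━━━━━━━━━━━┓            
█·█         ┃ngCanvas     ┃            
···         ┃─────────────┨            
···         ┃             ┃            
···         ┃             ┃            
···         ┃             ┃            
            ┃      ****** ┃            
            ┃      ****** ┃            
            ┃      ****** ┃            
            ┃             ┃            
            ┃*            ┃            
            ┃ *           ┃            
            ┃━━━━━━━━━━━━━┛            
━━━━━━━━━━━━┛                          


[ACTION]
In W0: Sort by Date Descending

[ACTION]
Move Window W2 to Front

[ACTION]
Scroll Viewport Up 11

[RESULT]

━━━━━━━━━━━━┓                          
            ┃━━━━━━━┓                  
────────────┨       ┃                  
345         ┃───────┨                  
···         ┃━━━━━━━━━━━━━┓            
█·█         ┃ngCanvas     ┃            
···         ┃─────────────┨            
···         ┃             ┃            
···         ┃             ┃            
···         ┃             ┃            
            ┃      ****** ┃            
            ┃      ****** ┃            
            ┃      ****** ┃            
            ┃             ┃            
            ┃*            ┃            
            ┃ *           ┃            
            ┃━━━━━━━━━━━━━┛            


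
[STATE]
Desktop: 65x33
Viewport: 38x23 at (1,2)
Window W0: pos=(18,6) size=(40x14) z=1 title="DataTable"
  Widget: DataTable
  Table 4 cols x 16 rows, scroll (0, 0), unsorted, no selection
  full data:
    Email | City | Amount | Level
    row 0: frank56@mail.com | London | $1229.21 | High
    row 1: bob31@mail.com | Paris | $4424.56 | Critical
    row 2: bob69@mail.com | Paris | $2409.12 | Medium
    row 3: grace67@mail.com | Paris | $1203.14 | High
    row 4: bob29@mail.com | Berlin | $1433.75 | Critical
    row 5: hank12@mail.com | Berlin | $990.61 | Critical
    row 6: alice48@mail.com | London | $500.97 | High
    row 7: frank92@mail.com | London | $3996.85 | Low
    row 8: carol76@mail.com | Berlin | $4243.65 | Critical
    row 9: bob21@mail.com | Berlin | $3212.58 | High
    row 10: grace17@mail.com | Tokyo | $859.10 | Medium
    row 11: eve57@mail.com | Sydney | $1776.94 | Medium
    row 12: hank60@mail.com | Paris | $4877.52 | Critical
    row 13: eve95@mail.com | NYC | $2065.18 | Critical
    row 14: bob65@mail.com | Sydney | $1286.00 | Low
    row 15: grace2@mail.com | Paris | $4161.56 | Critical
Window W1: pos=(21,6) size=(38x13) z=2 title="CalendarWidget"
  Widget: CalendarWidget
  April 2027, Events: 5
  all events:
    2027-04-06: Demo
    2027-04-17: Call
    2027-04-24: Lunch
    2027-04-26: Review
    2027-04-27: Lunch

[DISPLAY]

                                      
                                      
                                      
                                      
                 ┏━━┏━━━━━━━━━━━━━━━━━
                 ┃ D┃ CalendarWidget  
                 ┠──┠─────────────────
                 ┃Em┃             Apri
                 ┃──┃Mo Tu We Th Fr Sa
                 ┃fr┃          1  2  3
                 ┃bo┃ 5  6*  7  8  9 1
                 ┃bo┃12 13 14 15 16 17
                 ┃gr┃19 20 21 22 23 24
                 ┃bo┃26* 27* 28 29 30 
                 ┃ha┃                 
                 ┃al┃                 
                 ┃fr┗━━━━━━━━━━━━━━━━━
                 ┗━━━━━━━━━━━━━━━━━━━━
                                      
                                      
                                      
                                      
                                      


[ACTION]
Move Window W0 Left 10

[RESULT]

                                      
                                      
                                      
                                      
       ┏━━━━━━━━━━━━┏━━━━━━━━━━━━━━━━━
       ┃ DataTable  ┃ CalendarWidget  
       ┠────────────┠─────────────────
       ┃Email       ┃             Apri
       ┃────────────┃Mo Tu We Th Fr Sa
       ┃frank56@mail┃          1  2  3
       ┃bob31@mail.c┃ 5  6*  7  8  9 1
       ┃bob69@mail.c┃12 13 14 15 16 17
       ┃grace67@mail┃19 20 21 22 23 24
       ┃bob29@mail.c┃26* 27* 28 29 30 
       ┃hank12@mail.┃                 
       ┃alice48@mail┃                 
       ┃frank92@mail┗━━━━━━━━━━━━━━━━━
       ┗━━━━━━━━━━━━━━━━━━━━━━━━━━━━━━
                                      
                                      
                                      
                                      
                                      


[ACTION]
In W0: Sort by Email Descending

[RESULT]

                                      
                                      
                                      
                                      
       ┏━━━━━━━━━━━━┏━━━━━━━━━━━━━━━━━
       ┃ DataTable  ┃ CalendarWidget  
       ┠────────────┠─────────────────
       ┃Email       ┃             Apri
       ┃────────────┃Mo Tu We Th Fr Sa
       ┃hank60@mail.┃          1  2  3
       ┃hank12@mail.┃ 5  6*  7  8  9 1
       ┃grace67@mail┃12 13 14 15 16 17
       ┃grace2@mail.┃19 20 21 22 23 24
       ┃grace17@mail┃26* 27* 28 29 30 
       ┃frank92@mail┃                 
       ┃frank56@mail┃                 
       ┃eve95@mail.c┗━━━━━━━━━━━━━━━━━
       ┗━━━━━━━━━━━━━━━━━━━━━━━━━━━━━━
                                      
                                      
                                      
                                      
                                      


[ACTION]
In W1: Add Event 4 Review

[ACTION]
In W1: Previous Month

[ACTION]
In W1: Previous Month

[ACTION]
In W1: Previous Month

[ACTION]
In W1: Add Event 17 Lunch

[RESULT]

                                      
                                      
                                      
                                      
       ┏━━━━━━━━━━━━┏━━━━━━━━━━━━━━━━━
       ┃ DataTable  ┃ CalendarWidget  
       ┠────────────┠─────────────────
       ┃Email       ┃            Janua
       ┃────────────┃Mo Tu We Th Fr Sa
       ┃hank60@mail.┃             1  2
       ┃hank12@mail.┃ 4  5  6  7  8  9
       ┃grace67@mail┃11 12 13 14 15 16
       ┃grace2@mail.┃18 19 20 21 22 23
       ┃grace17@mail┃25 26 27 28 29 30
       ┃frank92@mail┃                 
       ┃frank56@mail┃                 
       ┃eve95@mail.c┗━━━━━━━━━━━━━━━━━
       ┗━━━━━━━━━━━━━━━━━━━━━━━━━━━━━━
                                      
                                      
                                      
                                      
                                      


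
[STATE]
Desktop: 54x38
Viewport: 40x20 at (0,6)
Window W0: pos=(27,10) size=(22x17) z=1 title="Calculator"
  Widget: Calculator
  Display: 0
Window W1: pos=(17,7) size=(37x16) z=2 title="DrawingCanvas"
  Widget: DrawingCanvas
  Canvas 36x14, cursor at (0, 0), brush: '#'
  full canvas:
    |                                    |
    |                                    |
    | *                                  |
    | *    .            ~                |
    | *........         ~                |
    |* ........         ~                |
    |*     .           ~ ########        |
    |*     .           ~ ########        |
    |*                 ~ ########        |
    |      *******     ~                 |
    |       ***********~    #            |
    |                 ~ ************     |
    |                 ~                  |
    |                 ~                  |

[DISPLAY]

                                        
                 ┏━━━━━━━━━━━━━━━━━━━━━━
                 ┃ DrawingCanvas        
                 ┠──────────────────────
                 ┃+                     
                 ┃                      
                 ┃ *                    
                 ┃ *    .            ~  
                 ┃ *........         ~  
                 ┃* ........         ~  
                 ┃*     .           ~ ##
                 ┃*     .           ~ ##
                 ┃*                 ~ ##
                 ┃      *******     ~   
                 ┃       ***********~   
                 ┃                 ~ ***
                 ┗━━━━━━━━━━━━━━━━━━━━━━
                           ┃│ C │ MC│ MR
                           ┃└───┴───┴───
                           ┃            


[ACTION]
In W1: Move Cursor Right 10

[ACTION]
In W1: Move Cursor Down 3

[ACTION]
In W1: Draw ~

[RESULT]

                                        
                 ┏━━━━━━━━━━━━━━━━━━━━━━
                 ┃ DrawingCanvas        
                 ┠──────────────────────
                 ┃                      
                 ┃                      
                 ┃ *                    
                 ┃ *    .   ~        ~  
                 ┃ *........         ~  
                 ┃* ........         ~  
                 ┃*     .           ~ ##
                 ┃*     .           ~ ##
                 ┃*                 ~ ##
                 ┃      *******     ~   
                 ┃       ***********~   
                 ┃                 ~ ***
                 ┗━━━━━━━━━━━━━━━━━━━━━━
                           ┃│ C │ MC│ MR
                           ┃└───┴───┴───
                           ┃            


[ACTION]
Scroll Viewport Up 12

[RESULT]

                                        
                                        
                                        
                                        
                                        
                                        
                                        
                 ┏━━━━━━━━━━━━━━━━━━━━━━
                 ┃ DrawingCanvas        
                 ┠──────────────────────
                 ┃                      
                 ┃                      
                 ┃ *                    
                 ┃ *    .   ~        ~  
                 ┃ *........         ~  
                 ┃* ........         ~  
                 ┃*     .           ~ ##
                 ┃*     .           ~ ##
                 ┃*                 ~ ##
                 ┃      *******     ~   


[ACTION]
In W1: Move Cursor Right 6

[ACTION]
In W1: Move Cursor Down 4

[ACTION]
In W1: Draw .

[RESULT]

                                        
                                        
                                        
                                        
                                        
                                        
                                        
                 ┏━━━━━━━━━━━━━━━━━━━━━━
                 ┃ DrawingCanvas        
                 ┠──────────────────────
                 ┃                      
                 ┃                      
                 ┃ *                    
                 ┃ *    .   ~        ~  
                 ┃ *........         ~  
                 ┃* ........         ~  
                 ┃*     .           ~ ##
                 ┃*     .         . ~ ##
                 ┃*                 ~ ##
                 ┃      *******     ~   


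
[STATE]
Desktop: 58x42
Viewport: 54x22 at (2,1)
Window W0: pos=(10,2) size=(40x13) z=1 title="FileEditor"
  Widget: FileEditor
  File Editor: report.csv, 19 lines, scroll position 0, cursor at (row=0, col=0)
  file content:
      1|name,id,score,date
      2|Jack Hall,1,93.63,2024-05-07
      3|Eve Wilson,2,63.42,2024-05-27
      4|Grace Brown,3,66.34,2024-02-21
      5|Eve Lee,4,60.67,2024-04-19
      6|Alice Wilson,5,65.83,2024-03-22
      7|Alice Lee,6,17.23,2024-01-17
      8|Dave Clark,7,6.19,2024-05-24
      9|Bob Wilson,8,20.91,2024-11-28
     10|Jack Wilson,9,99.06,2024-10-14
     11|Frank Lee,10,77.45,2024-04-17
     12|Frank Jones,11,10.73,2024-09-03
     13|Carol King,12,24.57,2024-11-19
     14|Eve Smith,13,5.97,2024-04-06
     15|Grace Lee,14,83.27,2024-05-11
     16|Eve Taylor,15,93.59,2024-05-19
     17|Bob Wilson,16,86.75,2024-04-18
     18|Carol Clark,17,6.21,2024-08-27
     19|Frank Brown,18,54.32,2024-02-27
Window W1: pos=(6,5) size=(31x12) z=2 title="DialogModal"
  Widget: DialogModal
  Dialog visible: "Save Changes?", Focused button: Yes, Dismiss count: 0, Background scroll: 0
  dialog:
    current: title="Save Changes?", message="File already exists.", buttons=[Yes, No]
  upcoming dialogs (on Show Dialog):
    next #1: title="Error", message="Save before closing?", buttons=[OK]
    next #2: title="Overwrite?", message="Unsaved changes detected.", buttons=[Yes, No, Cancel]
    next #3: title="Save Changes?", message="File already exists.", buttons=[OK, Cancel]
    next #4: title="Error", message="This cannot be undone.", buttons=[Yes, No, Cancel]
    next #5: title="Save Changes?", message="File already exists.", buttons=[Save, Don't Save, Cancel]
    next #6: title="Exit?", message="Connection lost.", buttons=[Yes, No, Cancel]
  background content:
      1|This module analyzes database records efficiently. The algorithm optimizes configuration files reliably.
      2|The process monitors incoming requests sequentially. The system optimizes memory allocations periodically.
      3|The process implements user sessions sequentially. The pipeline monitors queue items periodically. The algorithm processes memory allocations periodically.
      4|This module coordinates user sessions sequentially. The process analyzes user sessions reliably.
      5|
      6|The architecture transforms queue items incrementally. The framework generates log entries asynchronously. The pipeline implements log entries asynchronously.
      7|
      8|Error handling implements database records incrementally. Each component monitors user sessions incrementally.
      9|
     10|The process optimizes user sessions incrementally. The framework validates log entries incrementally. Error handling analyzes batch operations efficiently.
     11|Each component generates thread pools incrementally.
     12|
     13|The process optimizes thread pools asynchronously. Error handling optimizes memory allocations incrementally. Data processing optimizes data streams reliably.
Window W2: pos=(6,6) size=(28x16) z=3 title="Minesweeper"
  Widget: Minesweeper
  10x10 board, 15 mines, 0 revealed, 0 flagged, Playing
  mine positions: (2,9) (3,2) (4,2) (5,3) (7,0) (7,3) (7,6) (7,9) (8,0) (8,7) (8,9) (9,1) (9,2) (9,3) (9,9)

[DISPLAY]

                                                      
        ┏━━━━━━━━━━━━━━━━━━━━━━━━━━━━━━━━━━━━━━┓      
        ┃ FileEditor                           ┃      
        ┠──────────────────────────────────────┨      
    ┏━━━━━━━━━━━━━━━━━━━━━━━━━━━━━┓           ▲┃      
    ┏━━━━━━━━━━━━━━━━━━━━━━━━━━┓  ┃07         █┃      
    ┃ Minesweeper              ┃──┨-27        ░┃      
    ┠──────────────────────────┨se┃2-21       ░┃      
    ┃■■■■■■■■■■                ┃ng┃           ░┃      
    ┃■■■■■■■■■■                ┃ s┃03-22      ░┃      
    ┃■■■■■■■■■■                ┃r ┃17         ░┃      
    ┃■■■■■■■■■■                ┃  ┃24         ░┃      
    ┃■■■■■■■■■■                ┃ q┃-28        ▼┃      
    ┃■■■■■■■■■■                ┃  ┃━━━━━━━━━━━━┛      
    ┃■■■■■■■■■■                ┃at┃                   
    ┃■■■■■■■■■■                ┃━━┛                   
    ┃■■■■■■■■■■                ┃                      
    ┃■■■■■■■■■■                ┃                      
    ┃                          ┃                      
    ┃                          ┃                      
    ┗━━━━━━━━━━━━━━━━━━━━━━━━━━┛                      
                                                      


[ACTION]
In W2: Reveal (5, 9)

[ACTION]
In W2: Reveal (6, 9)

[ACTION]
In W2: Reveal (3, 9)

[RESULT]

                                                      
        ┏━━━━━━━━━━━━━━━━━━━━━━━━━━━━━━━━━━━━━━┓      
        ┃ FileEditor                           ┃      
        ┠──────────────────────────────────────┨      
    ┏━━━━━━━━━━━━━━━━━━━━━━━━━━━━━┓           ▲┃      
    ┏━━━━━━━━━━━━━━━━━━━━━━━━━━┓  ┃07         █┃      
    ┃ Minesweeper              ┃──┨-27        ░┃      
    ┠──────────────────────────┨se┃2-21       ░┃      
    ┃                          ┃ng┃           ░┃      
    ┃        11                ┃ s┃03-22      ░┃      
    ┃ 111    1■                ┃r ┃17         ░┃      
    ┃ 2■2    11                ┃  ┃24         ░┃      
    ┃ 2■31                     ┃ q┃-28        ▼┃      
    ┃ 1■■1                     ┃  ┃━━━━━━━━━━━━┛      
    ┃11■■211111                ┃at┃                   
    ┃■■■■■■■■■■                ┃━━┛                   
    ┃■■■■■■■■■■                ┃                      
    ┃■■■■■■■■■■                ┃                      
    ┃                          ┃                      
    ┃                          ┃                      
    ┗━━━━━━━━━━━━━━━━━━━━━━━━━━┛                      
                                                      


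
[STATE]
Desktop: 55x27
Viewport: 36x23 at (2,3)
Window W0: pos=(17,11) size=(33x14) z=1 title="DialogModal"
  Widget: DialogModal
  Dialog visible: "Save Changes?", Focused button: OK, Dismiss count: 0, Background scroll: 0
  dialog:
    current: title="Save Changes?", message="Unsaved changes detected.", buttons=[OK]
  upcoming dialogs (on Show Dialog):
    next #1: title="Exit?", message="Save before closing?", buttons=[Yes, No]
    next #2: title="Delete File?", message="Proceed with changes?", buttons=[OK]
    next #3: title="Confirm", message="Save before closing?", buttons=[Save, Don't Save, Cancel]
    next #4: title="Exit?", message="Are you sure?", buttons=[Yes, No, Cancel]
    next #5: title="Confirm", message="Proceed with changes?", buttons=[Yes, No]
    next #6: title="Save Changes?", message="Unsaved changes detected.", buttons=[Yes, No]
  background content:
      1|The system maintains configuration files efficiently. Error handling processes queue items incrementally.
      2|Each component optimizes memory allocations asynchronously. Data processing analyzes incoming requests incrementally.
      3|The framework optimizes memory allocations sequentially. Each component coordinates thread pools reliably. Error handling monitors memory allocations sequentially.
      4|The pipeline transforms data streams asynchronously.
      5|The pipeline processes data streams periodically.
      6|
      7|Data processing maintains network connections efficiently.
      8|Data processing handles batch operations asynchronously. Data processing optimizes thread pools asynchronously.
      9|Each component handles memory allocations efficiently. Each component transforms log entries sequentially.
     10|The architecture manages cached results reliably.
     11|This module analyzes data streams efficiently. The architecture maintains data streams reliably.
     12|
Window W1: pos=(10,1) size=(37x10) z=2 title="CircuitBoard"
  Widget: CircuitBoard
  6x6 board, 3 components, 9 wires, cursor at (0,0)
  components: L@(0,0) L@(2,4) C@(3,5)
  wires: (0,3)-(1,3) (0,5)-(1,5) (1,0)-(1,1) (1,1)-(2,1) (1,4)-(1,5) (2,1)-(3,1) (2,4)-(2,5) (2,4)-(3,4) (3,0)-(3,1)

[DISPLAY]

        ┠───────────────────────────
        ┃   0 1 2 3 4 5             
        ┃0  [L]          ·       ·  
        ┃                │       │  
        ┃1   · ─ ·       ·   · ─ ·  
        ┃        │                  
        ┃2       ·           L ─ ·  
        ┗━━━━━━━━━━━━━━━━━━━━━━━━━━━
               ┏━━━━━━━━━━━━━━━━━━━━
               ┃ DialogModal        
               ┠────────────────────
               ┃The system maintains
               ┃Each component optim
               ┃Th┌─────────────────
               ┃Th│      Save Change
               ┃Th│Unsaved changes d
               ┃  │           [OK]  
               ┃Da└─────────────────
               ┃Data processing hand
               ┃Each component handl
               ┃The architecture man
               ┗━━━━━━━━━━━━━━━━━━━━
                                    


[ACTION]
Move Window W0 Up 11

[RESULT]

        ┠───────────────────────────
        ┃   0 1 2 3 4 5             
        ┃0  [L]          ·       ·  
        ┃                │       │  
        ┃1   · ─ ·       ·   · ─ ·  
        ┃        │                  
        ┃2       ·           L ─ ·  
        ┗━━━━━━━━━━━━━━━━━━━━━━━━━━━
               ┃Each component handl
               ┃The architecture man
               ┗━━━━━━━━━━━━━━━━━━━━
                                    
                                    
                                    
                                    
                                    
                                    
                                    
                                    
                                    
                                    
                                    
                                    


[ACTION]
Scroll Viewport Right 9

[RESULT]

───────────────────────────────────┨
   0 1 2 3 4 5                     ┃
0  [L]          ·       ·          ┃
                │       │          ┃
1   · ─ ·       ·   · ─ ·          ┃
        │                          ┃
2       ·           L ─ ·          ┃
━━━━━━━━━━━━━━━━━━━━━━━━━━━━━━━━━━━┛
      ┃Each component handles memory
      ┃The architecture manages cach
      ┗━━━━━━━━━━━━━━━━━━━━━━━━━━━━━
                                    
                                    
                                    
                                    
                                    
                                    
                                    
                                    
                                    
                                    
                                    
                                    


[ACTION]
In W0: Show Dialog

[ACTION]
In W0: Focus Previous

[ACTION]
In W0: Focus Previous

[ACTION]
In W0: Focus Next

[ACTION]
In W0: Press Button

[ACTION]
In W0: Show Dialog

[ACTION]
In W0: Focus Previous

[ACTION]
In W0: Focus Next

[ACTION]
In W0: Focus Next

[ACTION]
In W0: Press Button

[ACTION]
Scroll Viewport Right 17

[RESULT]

───────────────────────────┨at┃     
 3 4 5                     ┃ry┃     
        ·       ·          ┃y ┃     
        │       │          ┃st┃     
·       ·   · ─ ·          ┃tr┃     
│                          ┃  ┃     
·           L ─ ·          ┃wo┃     
━━━━━━━━━━━━━━━━━━━━━━━━━━━┛ o┃     
ach component handles memory a┃     
he architecture manages cached┃     
━━━━━━━━━━━━━━━━━━━━━━━━━━━━━━┛     
                                    
                                    
                                    
                                    
                                    
                                    
                                    
                                    
                                    
                                    
                                    
                                    


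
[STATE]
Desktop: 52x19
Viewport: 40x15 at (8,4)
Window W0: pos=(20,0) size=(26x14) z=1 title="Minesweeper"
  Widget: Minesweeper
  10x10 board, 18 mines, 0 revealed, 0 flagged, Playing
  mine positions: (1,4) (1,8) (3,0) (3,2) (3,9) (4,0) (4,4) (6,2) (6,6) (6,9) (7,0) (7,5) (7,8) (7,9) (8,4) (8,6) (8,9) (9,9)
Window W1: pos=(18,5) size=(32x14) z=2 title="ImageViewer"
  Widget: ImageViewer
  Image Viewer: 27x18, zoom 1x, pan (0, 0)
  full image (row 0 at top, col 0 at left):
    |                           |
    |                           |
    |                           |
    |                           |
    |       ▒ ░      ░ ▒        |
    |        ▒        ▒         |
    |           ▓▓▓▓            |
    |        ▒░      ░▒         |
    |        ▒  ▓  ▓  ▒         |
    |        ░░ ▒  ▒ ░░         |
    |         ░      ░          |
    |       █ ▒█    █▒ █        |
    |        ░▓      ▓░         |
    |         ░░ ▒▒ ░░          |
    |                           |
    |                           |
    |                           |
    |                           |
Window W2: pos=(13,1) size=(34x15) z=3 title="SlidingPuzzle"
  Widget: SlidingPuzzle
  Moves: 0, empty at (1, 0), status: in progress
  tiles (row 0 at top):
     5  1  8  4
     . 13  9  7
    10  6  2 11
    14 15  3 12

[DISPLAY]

     ┃┌────┬────┬────┬────┐           ┃ 
     ┃│  5 │  1 │  8 │  4 │           ┃━
     ┃├────┼────┼────┼────┤           ┃ 
     ┃│    │ 13 │  9 │  7 │           ┃─
     ┃├────┼────┼────┼────┤           ┃ 
     ┃│ 10 │  6 │  2 │ 11 │           ┃ 
     ┃├────┼────┼────┼────┤           ┃ 
     ┃│ 14 │ 15 │  3 │ 12 │           ┃ 
     ┃└────┴────┴────┴────┘           ┃ 
     ┃Moves: 0                        ┃ 
     ┃                                ┃ 
     ┗━━━━━━━━━━━━━━━━━━━━━━━━━━━━━━━━┛ 
          ┃        ▒  ▓  ▓  ▒           
          ┃        ░░ ▒  ▒ ░░           
          ┗━━━━━━━━━━━━━━━━━━━━━━━━━━━━━


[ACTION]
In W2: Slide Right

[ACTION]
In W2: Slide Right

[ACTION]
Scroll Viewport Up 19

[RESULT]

            ┏━━━━━━━━━━━━━━━━━━━━━━━━┓  
     ┏━━━━━━━━━━━━━━━━━━━━━━━━━━━━━━━━┓ 
     ┃ SlidingPuzzle                  ┃ 
     ┠────────────────────────────────┨ 
     ┃┌────┬────┬────┬────┐           ┃ 
     ┃│  5 │  1 │  8 │  4 │           ┃━
     ┃├────┼────┼────┼────┤           ┃ 
     ┃│    │ 13 │  9 │  7 │           ┃─
     ┃├────┼────┼────┼────┤           ┃ 
     ┃│ 10 │  6 │  2 │ 11 │           ┃ 
     ┃├────┼────┼────┼────┤           ┃ 
     ┃│ 14 │ 15 │  3 │ 12 │           ┃ 
     ┃└────┴────┴────┴────┘           ┃ 
     ┃Moves: 0                        ┃ 
     ┃                                ┃ 


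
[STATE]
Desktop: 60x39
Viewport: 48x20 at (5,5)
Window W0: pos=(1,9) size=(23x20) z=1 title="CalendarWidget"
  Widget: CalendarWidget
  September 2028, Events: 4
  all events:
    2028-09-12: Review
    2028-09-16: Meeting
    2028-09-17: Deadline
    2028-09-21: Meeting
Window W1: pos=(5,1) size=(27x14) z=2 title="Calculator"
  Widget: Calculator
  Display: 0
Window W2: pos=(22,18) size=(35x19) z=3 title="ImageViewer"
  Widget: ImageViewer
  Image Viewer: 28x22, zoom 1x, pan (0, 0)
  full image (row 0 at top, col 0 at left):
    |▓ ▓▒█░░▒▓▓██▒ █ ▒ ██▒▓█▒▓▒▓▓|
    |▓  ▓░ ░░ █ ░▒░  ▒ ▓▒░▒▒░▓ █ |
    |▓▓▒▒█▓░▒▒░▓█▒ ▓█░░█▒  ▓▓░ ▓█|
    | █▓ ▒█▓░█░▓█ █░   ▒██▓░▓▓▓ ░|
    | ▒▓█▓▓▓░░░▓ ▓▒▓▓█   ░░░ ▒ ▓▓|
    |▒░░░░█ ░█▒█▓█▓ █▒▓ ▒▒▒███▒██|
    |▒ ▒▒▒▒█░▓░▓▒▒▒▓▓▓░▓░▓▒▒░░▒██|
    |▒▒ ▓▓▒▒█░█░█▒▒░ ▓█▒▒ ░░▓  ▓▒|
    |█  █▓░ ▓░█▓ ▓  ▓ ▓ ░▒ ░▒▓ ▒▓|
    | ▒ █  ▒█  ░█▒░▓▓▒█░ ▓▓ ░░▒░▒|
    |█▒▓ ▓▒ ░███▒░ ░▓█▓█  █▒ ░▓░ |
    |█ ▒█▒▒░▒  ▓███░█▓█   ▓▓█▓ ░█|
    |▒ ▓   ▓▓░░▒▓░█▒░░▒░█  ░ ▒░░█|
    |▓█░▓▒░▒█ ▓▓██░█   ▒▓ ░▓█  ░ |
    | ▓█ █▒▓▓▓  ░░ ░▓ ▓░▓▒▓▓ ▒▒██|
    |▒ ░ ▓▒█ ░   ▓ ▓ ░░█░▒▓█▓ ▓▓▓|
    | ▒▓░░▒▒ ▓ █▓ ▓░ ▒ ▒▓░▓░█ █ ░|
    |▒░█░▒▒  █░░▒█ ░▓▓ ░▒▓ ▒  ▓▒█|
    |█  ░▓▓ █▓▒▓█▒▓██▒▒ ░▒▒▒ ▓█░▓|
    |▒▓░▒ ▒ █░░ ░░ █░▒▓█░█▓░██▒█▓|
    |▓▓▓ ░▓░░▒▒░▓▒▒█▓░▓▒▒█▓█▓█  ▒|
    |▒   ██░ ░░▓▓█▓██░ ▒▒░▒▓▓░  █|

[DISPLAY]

┃┌───┬───┬───┬───┐        ┃                     
┃│ 7 │ 8 │ 9 │ ÷ │        ┃                     
┃├───┼───┼───┼───┤        ┃                     
┃│ 4 │ 5 │ 6 │ × │        ┃                     
┃├───┼───┼───┼───┤        ┃                     
┃│ 1 │ 2 │ 3 │ - │        ┃                     
┃├───┼───┼───┼───┤        ┃                     
┃│ 0 │ . │ = │ + │        ┃                     
┃└───┴───┴───┴───┘        ┃                     
┗━━━━━━━━━━━━━━━━━━━━━━━━━┛                     
 5  6  7  8  9 10 ┃                             
12* 13 14 15 16* 1┃                             
19 20 21* 22 23 24┃                             
26 27 28 29 30   ┏━━━━━━━━━━━━━━━━━━━━━━━━━━━━━━
                 ┃ ImageViewer                  
                 ┠──────────────────────────────
                 ┃▓ ▓▒█░░▒▓▓██▒ █ ▒ ██▒▓█▒▓▒▓▓  
                 ┃▓  ▓░ ░░ █ ░▒░  ▒ ▓▒░▒▒░▓ █   
                 ┃▓▓▒▒█▓░▒▒░▓█▒ ▓█░░█▒  ▓▓░ ▓█  
                 ┃ █▓ ▒█▓░█░▓█ █░   ▒██▓░▓▓▓ ░  


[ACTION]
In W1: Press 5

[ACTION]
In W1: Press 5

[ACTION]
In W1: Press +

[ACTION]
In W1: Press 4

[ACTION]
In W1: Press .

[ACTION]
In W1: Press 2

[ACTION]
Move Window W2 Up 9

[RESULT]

┃┌───┬───┬───┬───┐        ┃                     
┃│ 7 │ 8 │ 9 │ ÷ │        ┃                     
┃├───┼───┼───┼───┤        ┃                     
┃│ 4 │ 5 │ 6 │ × │        ┃                     
┃├───┼───┼───┼───┏━━━━━━━━━━━━━━━━━━━━━━━━━━━━━━
┃│ 1 │ 2 │ 3 │ - ┃ ImageViewer                  
┃├───┼───┼───┼───┠──────────────────────────────
┃│ 0 │ . │ = │ + ┃▓ ▓▒█░░▒▓▓██▒ █ ▒ ██▒▓█▒▓▒▓▓  
┃└───┴───┴───┴───┃▓  ▓░ ░░ █ ░▒░  ▒ ▓▒░▒▒░▓ █   
┗━━━━━━━━━━━━━━━━┃▓▓▒▒█▓░▒▒░▓█▒ ▓█░░█▒  ▓▓░ ▓█  
 5  6  7  8  9 10┃ █▓ ▒█▓░█░▓█ █░   ▒██▓░▓▓▓ ░  
12* 13 14 15 16* ┃ ▒▓█▓▓▓░░░▓ ▓▒▓▓█   ░░░ ▒ ▓▓  
19 20 21* 22 23 2┃▒░░░░█ ░█▒█▓█▓ █▒▓ ▒▒▒███▒██  
26 27 28 29 30   ┃▒ ▒▒▒▒█░▓░▓▒▒▒▓▓▓░▓░▓▒▒░░▒██  
                 ┃▒▒ ▓▓▒▒█░█░█▒▒░ ▓█▒▒ ░░▓  ▓▒  
                 ┃█  █▓░ ▓░█▓ ▓  ▓ ▓ ░▒ ░▒▓ ▒▓  
                 ┃ ▒ █  ▒█  ░█▒░▓▓▒█░ ▓▓ ░░▒░▒  
                 ┃█▒▓ ▓▒ ░███▒░ ░▓█▓█  █▒ ░▓░   
                 ┃█ ▒█▒▒░▒  ▓███░█▓█   ▓▓█▓ ░█  
                 ┃▒ ▓   ▓▓░░▒▓░█▒░░▒░█  ░ ▒░░█  
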